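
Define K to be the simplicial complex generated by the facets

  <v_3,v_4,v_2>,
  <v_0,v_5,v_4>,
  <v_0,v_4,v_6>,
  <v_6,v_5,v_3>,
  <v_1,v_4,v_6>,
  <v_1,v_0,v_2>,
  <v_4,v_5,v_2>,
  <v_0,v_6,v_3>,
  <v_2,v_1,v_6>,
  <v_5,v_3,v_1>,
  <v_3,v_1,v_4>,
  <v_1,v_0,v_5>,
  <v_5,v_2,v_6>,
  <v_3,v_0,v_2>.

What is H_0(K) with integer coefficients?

We work with the vertex ordering v_0 < v_1 < v_2 < v_3 < v_4 < v_5 < v_6. The simplices of K, each written with vertices in increasing order, are:

  0-simplices (7): [v_0], [v_1], [v_2], [v_3], [v_4], [v_5], [v_6]
  1-simplices (21): (21 of them)
  2-simplices (14): (14 of them)

Hence C_0 ≅ Z^7, C_1 ≅ Z^21, C_2 ≅ Z^14.

The boundary map ∂_1: C_1 → C_0 sends each edge [p,q] (with p < q) to q − p. For instance
  ∂[v_0,v_4] = [v_4] − [v_0].
The resulting 7×21 matrix has rank 6, and its Smith normal form has invariant factors (1,1,1,1,1,1).

The boundary map ∂_2: C_2 → C_1 sends each 2-simplex [p,q,r] to [q,r] − [p,r] + [p,q]. For instance
  ∂[v_0,v_4,v_6] = [v_4,v_6] − [v_0,v_6] + [v_0,v_4],
  ∂[v_3,v_5,v_6] = [v_5,v_6] − [v_3,v_6] + [v_3,v_5].
The 21×14 boundary matrix has rank 13 and Smith normal form diag(1,1,1,1,1,1,1,1,1,1,1,1,1).

Reading off H_k = ker ∂_k / im ∂_{k+1}:

  H_0: rank C_0 − rank ∂_1 = 7 − 6 = 1, and the invariant factors of ∂_1 are all 1, so H_0 = Z.

H_0 ≅ Z.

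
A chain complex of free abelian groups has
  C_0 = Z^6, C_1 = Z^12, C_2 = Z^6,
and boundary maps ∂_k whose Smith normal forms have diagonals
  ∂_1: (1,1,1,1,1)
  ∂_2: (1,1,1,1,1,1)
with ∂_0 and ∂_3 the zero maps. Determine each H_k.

H_0: b_0 = 6 − 0 − 5 = 1; torsion from ∂_1 factors > 1: none. So H_0 = Z.
H_1: b_1 = 12 − 5 − 6 = 1; torsion from ∂_2 factors > 1: none. So H_1 = Z.
H_2: b_2 = 6 − 6 − 0 = 0; torsion from ∂_3 factors > 1: none. So H_2 = 0.

H_0 = Z,  H_1 = Z,  H_2 = 0.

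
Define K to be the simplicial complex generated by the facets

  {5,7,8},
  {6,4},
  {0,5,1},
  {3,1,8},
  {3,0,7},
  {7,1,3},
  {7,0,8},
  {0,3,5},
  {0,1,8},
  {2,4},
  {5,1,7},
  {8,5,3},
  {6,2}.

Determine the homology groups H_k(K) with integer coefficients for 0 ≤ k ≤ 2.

H_0 ≅ Z^2,  H_1 ≅ Z ⊕ Z/2,  H_2 = 0.

We work with the vertex ordering 0 < 1 < 2 < 3 < 4 < 5 < 6 < 7 < 8. The simplices of K, each written with vertices in increasing order, are:

  0-simplices (9): [0], [1], [2], [3], [4], [5], [6], [7], [8]
  1-simplices (18): [0,1], [0,3], [0,5], [0,7], [0,8], [1,3], [1,5], [1,7], [1,8], [2,4], [2,6], [3,5], [3,7], [3,8], [4,6], [5,7], [5,8], [7,8]
  2-simplices (10): [0,1,5], [0,1,8], [0,3,5], [0,3,7], [0,7,8], [1,3,7], [1,3,8], [1,5,7], [3,5,8], [5,7,8]

giving chain groups C_0 ≅ Z^9, C_1 ≅ Z^18, C_2 ≅ Z^10.

Boundary ∂_1: C_1 → C_0 sends each edge [p,q] (with p < q) to q − p. For instance
  ∂[2,6] = [6] − [2].
The 9×18 boundary matrix has rank 7 and Smith normal form diag(1,1,1,1,1,1,1).

∂_2: C_2 → C_1 acts by ∂[p,q,r] = [q,r] − [p,r] + [p,q]. For instance
  ∂[0,3,5] = [3,5] − [0,5] + [0,3],
  ∂[1,3,8] = [3,8] − [1,8] + [1,3].
The resulting 18×10 matrix has rank 10, and its Smith normal form has invariant factors (1,1,1,1,1,1,1,1,1,2).

Reading off H_k = ker ∂_k / im ∂_{k+1}:

  H_0: rank C_0 − rank ∂_1 = 9 − 7 = 2, and the invariant factors of ∂_1 are all 1, so H_0 ≅ Z^2.
  H_1: rank ker ∂_1 − rank ∂_2 = (18 − 7) − 10 = 1, and ∂_2 has invariant factor 2 > 1, so H_1 ≅ Z ⊕ Z/2.
  H_2: rank ker ∂_2 − rank ∂_3 = (10 − 10) − 0 = 0, and there is no ∂_3, so H_2 ≅ 0.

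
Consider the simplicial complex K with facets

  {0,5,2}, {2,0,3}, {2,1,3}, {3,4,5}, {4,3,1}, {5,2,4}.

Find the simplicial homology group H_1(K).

H_1 = Z.

We work with the vertex ordering 0 < 1 < 2 < 3 < 4 < 5. The simplices of K, each written with vertices in increasing order, are:

  0-simplices (6): [0], [1], [2], [3], [4], [5]
  1-simplices (12): [0,2], [0,3], [0,5], [1,2], [1,3], [1,4], [2,3], [2,4], [2,5], [3,4], [3,5], [4,5]
  2-simplices (6): [0,2,3], [0,2,5], [1,2,3], [1,3,4], [2,4,5], [3,4,5]

giving chain groups C_0 ≅ Z^6, C_1 ≅ Z^12, C_2 ≅ Z^6.

The boundary map ∂_1: C_1 → C_0 sends each edge [p,q] (with p < q) to q − p. For instance
  ∂[3,5] = [5] − [3].
The 6×12 boundary matrix has rank 5 and Smith normal form diag(1,1,1,1,1).

∂_2: C_2 → C_1 acts by ∂[p,q,r] = [q,r] − [p,r] + [p,q]. For instance
  ∂[2,4,5] = [4,5] − [2,5] + [2,4],
  ∂[3,4,5] = [4,5] − [3,5] + [3,4].
This gives a 12×6 integer matrix of rank 6; reducing to Smith normal form yields diagonal entries (1,1,1,1,1,1).

From H_k ≅ ker(∂_k) / im(∂_{k+1}) we obtain:

  H_1: rank ker ∂_1 − rank ∂_2 = (12 − 5) − 6 = 1, and the invariant factors of ∂_2 are all 1, so H_1 = Z.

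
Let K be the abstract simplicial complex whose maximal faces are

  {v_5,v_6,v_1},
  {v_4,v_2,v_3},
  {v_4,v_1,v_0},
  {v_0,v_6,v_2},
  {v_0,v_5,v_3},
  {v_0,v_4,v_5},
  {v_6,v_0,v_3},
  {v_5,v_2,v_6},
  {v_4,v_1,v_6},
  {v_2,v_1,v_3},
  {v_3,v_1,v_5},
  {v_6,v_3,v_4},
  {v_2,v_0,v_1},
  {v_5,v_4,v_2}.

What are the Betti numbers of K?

b_0 = 1, b_1 = 2, b_2 = 1.

Order the vertices as v_0 < v_1 < v_2 < v_3 < v_4 < v_5 < v_6. Listing each simplex with vertices in this order, K has dimension 2 with simplices:

  0-simplices (7): [v_0], [v_1], [v_2], [v_3], [v_4], [v_5], [v_6]
  1-simplices (21): (21 of them)
  2-simplices (14): (14 of them)

so the chain groups are C_0 ≅ Z^7, C_1 ≅ Z^21, C_2 ≅ Z^14.

Boundary ∂_1: C_1 → C_0 maps an edge to its endpoints' difference, ∂[p,q] = q − p. For instance
  ∂[v_0,v_3] = [v_3] − [v_0].
As a 7×21 matrix over Z this has rank 6, with invariant factors (1,1,1,1,1,1).

The boundary map ∂_2: C_2 → C_1 acts by ∂[p,q,r] = [q,r] − [p,r] + [p,q]. For instance
  ∂[v_1,v_4,v_6] = [v_4,v_6] − [v_1,v_6] + [v_1,v_4],
  ∂[v_2,v_5,v_6] = [v_5,v_6] − [v_2,v_6] + [v_2,v_5].
The resulting 21×14 matrix has rank 13, and its Smith normal form has invariant factors (1,1,1,1,1,1,1,1,1,1,1,1,1).

From H_k ≅ ker(∂_k) / im(∂_{k+1}) we obtain:

  H_0: rank C_0 − rank ∂_1 = 7 − 6 = 1, and the invariant factors of ∂_1 are all 1, so H_0 = Z.
  H_1: rank ker ∂_1 − rank ∂_2 = (21 − 6) − 13 = 2, and the invariant factors of ∂_2 are all 1, so H_1 = Z^2.
  H_2: rank ker ∂_2 − rank ∂_3 = (14 − 13) − 0 = 1, and there is no ∂_3, so H_2 = Z.

As a check, the Euler characteristic is 7 − 21 + 14 = 0, which agrees with 1 − 2 + 1 = 0.

Hence the Betti numbers are b_0 = 1, b_1 = 2, b_2 = 1.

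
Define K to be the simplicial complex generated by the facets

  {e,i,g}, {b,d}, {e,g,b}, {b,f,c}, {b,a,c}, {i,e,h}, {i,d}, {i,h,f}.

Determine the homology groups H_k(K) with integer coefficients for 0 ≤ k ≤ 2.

Take the total order a < b < c < d < e < f < g < h < i on the vertex set. Then K (dimension 2) consists of the simplices:

  0-simplices (9): a, b, c, d, e, f, g, h, i
  1-simplices (16): ab, ac, bc, bd, be, bf, bg, cf, di, eg, eh, ei, fh, fi, gi, hi
  2-simplices (6): abc, bcf, beg, egi, ehi, fhi

so the chain groups are C_0 ≅ Z^9, C_1 ≅ Z^16, C_2 ≅ Z^6.

The boundary map ∂_1: C_1 → C_0 sends each edge [p,q] (with p < q) to q − p. For instance
  ∂bf = f − b.
The 9×16 boundary matrix has rank 8 and Smith normal form diag(1,1,1,1,1,1,1,1).

The boundary map ∂_2: C_2 → C_1 sends each 2-simplex [p,q,r] to [q,r] − [p,r] + [p,q]. For instance
  ∂abc = bc − ac + ab,
  ∂egi = gi − ei + eg.
The 16×6 boundary matrix has rank 6 and Smith normal form diag(1,1,1,1,1,1).

Reading off H_k = ker ∂_k / im ∂_{k+1}:

  H_0: rank C_0 − rank ∂_1 = 9 − 8 = 1, and the invariant factors of ∂_1 are all 1, so H_0 ≅ Z.
  H_1: rank ker ∂_1 − rank ∂_2 = (16 − 8) − 6 = 2, and the invariant factors of ∂_2 are all 1, so H_1 ≅ Z^2.
  H_2: rank ker ∂_2 − rank ∂_3 = (6 − 6) − 0 = 0, and there is no ∂_3, so H_2 ≅ 0.

As a check, the Euler characteristic is 9 − 16 + 6 = -1, which agrees with 1 − 2 + 0 = -1.

H_0 ≅ Z,  H_1 ≅ Z^2,  H_2 = 0.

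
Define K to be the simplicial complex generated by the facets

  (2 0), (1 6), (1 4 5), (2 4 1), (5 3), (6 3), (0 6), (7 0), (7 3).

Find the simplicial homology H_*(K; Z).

Order the vertices as 0 < 1 < 2 < 3 < 4 < 5 < 6 < 7. Listing each simplex with vertices in this order, K has dimension 2 with simplices:

  0-simplices (8): [0], [1], [2], [3], [4], [5], [6], [7]
  1-simplices (12): [0,2], [0,6], [0,7], [1,2], [1,4], [1,5], [1,6], [2,4], [3,5], [3,6], [3,7], [4,5]
  2-simplices (2): [1,2,4], [1,4,5]

so the chain groups are C_0 ≅ Z^8, C_1 ≅ Z^12, C_2 ≅ Z^2.

Boundary ∂_1: C_1 → C_0 is given by ∂[p,q] = [q] − [p]. For instance
  ∂[1,2] = [2] − [1].
The resulting 8×12 matrix has rank 7, and its Smith normal form has invariant factors (1,1,1,1,1,1,1).

∂_2: C_2 → C_1 acts by ∂[p,q,r] = [q,r] − [p,r] + [p,q]. For instance
  ∂[1,2,4] = [2,4] − [1,4] + [1,2],
  ∂[1,4,5] = [4,5] − [1,5] + [1,4].
The resulting 12×2 matrix has rank 2, and its Smith normal form has invariant factors (1,1).

Now H_k = ker ∂_k / im ∂_{k+1}, so:

  H_0: rank C_0 − rank ∂_1 = 8 − 7 = 1, and the invariant factors of ∂_1 are all 1, so H_0 = Z.
  H_1: rank ker ∂_1 − rank ∂_2 = (12 − 7) − 2 = 3, and the invariant factors of ∂_2 are all 1, so H_1 = Z^3.
  H_2: rank ker ∂_2 − rank ∂_3 = (2 − 2) − 0 = 0, and there is no ∂_3, so H_2 = 0.

As a check, the Euler characteristic is 8 − 12 + 2 = -2, which agrees with 1 − 3 + 0 = -2.

H_0 = Z,  H_1 = Z^3,  H_2 = 0.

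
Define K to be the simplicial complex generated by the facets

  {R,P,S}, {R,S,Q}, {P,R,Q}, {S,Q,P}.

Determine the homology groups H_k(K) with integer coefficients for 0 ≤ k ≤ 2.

H_0 ≅ Z,  H_1 = 0,  H_2 ≅ Z.

Take the total order P < Q < R < S on the vertex set. Then K (dimension 2) consists of the simplices:

  0-simplices (4): P, Q, R, S
  1-simplices (6): PQ, PR, PS, QR, QS, RS
  2-simplices (4): PQR, PQS, PRS, QRS

Hence C_0 ≅ Z^4, C_1 ≅ Z^6, C_2 ≅ Z^4.

Boundary ∂_1: C_1 → C_0 is given by ∂[p,q] = [q] − [p]. For instance
  ∂PS = S − P.
The resulting 4×6 matrix has rank 3, and its Smith normal form has invariant factors (1,1,1).

Boundary ∂_2: C_2 → C_1 maps a triangle to the signed sum of its edges. For instance
  ∂PQR = QR − PR + PQ,
  ∂PRS = RS − PS + PR.
The resulting 6×4 matrix has rank 3, and its Smith normal form has invariant factors (1,1,1).

Computing H_k = (kernel of ∂_k) / (image of ∂_{k+1}):

  H_0: rank C_0 − rank ∂_1 = 4 − 3 = 1, and the invariant factors of ∂_1 are all 1, so H_0 = Z.
  H_1: rank ker ∂_1 − rank ∂_2 = (6 − 3) − 3 = 0, and the invariant factors of ∂_2 are all 1, so H_1 = 0.
  H_2: rank ker ∂_2 − rank ∂_3 = (4 − 3) − 0 = 1, and there is no ∂_3, so H_2 = Z.

(K is a triangulation of the 2-sphere S^2.)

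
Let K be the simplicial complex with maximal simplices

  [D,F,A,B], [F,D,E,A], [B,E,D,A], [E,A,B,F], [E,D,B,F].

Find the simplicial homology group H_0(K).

Fix the vertex order A < B < D < E < F and write every simplex with vertices in increasing order. Then dim K = 3 and the simplices of K are:

  0-simplices (5): A, B, D, E, F
  1-simplices (10): AB, AD, AE, AF, BD, BE, BF, DE, DF, EF
  2-simplices (10): ABD, ABE, ABF, ADE, ADF, AEF, BDE, BDF, BEF, DEF
  3-simplices (5): ABDE, ABDF, ABEF, ADEF, BDEF

so the chain groups are C_0 ≅ Z^5, C_1 ≅ Z^10, C_2 ≅ Z^10, C_3 ≅ Z^5.

The boundary map ∂_1: C_1 → C_0 maps an edge to its endpoints' difference, ∂[p,q] = q − p. For instance
  ∂BE = E − B.
This gives a 5×10 integer matrix of rank 4; reducing to Smith normal form yields diagonal entries (1,1,1,1).

The boundary map ∂_2: C_2 → C_1 maps a triangle to the signed sum of its edges. For instance
  ∂BDE = DE − BE + BD,
  ∂ABD = BD − AD + AB.
The resulting 10×10 matrix has rank 6, and its Smith normal form has invariant factors (1,1,1,1,1,1).

The boundary map ∂_3: C_3 → C_2 sends each 3-simplex σ to the alternating sum Σ_i (−1)^i (σ with its i-th vertex removed). For instance
  ∂ADEF = DEF − AEF + ADF − ADE,
  ∂BDEF = DEF − BEF + BDF − BDE.
The resulting 10×5 matrix has rank 4, and its Smith normal form has invariant factors (1,1,1,1).

Now H_k = ker ∂_k / im ∂_{k+1}, so:

  H_0: rank C_0 − rank ∂_1 = 5 − 4 = 1, and the invariant factors of ∂_1 are all 1, so H_0 = Z.

H_0 = Z.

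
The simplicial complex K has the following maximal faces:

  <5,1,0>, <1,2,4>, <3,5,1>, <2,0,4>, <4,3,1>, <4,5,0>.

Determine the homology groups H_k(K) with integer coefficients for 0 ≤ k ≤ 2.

H_0 ≅ Z,  H_1 ≅ Z,  H_2 = 0.

We work with the vertex ordering 0 < 1 < 2 < 3 < 4 < 5. The simplices of K, each written with vertices in increasing order, are:

  0-simplices (6): [0], [1], [2], [3], [4], [5]
  1-simplices (12): [0,1], [0,2], [0,4], [0,5], [1,2], [1,3], [1,4], [1,5], [2,4], [3,4], [3,5], [4,5]
  2-simplices (6): [0,1,5], [0,2,4], [0,4,5], [1,2,4], [1,3,4], [1,3,5]

giving chain groups C_0 ≅ Z^6, C_1 ≅ Z^12, C_2 ≅ Z^6.

The boundary map ∂_1: C_1 → C_0 maps an edge to its endpoints' difference, ∂[p,q] = q − p. For instance
  ∂[0,1] = [1] − [0].
The resulting 6×12 matrix has rank 5, and its Smith normal form has invariant factors (1,1,1,1,1).

∂_2: C_2 → C_1 acts by ∂[p,q,r] = [q,r] − [p,r] + [p,q]. For instance
  ∂[1,3,4] = [3,4] − [1,4] + [1,3],
  ∂[1,3,5] = [3,5] − [1,5] + [1,3].
As a 12×6 matrix over Z this has rank 6, with invariant factors (1,1,1,1,1,1).

Reading off H_k = ker ∂_k / im ∂_{k+1}:

  H_0: rank C_0 − rank ∂_1 = 6 − 5 = 1, and the invariant factors of ∂_1 are all 1, so H_0 ≅ Z.
  H_1: rank ker ∂_1 − rank ∂_2 = (12 − 5) − 6 = 1, and the invariant factors of ∂_2 are all 1, so H_1 ≅ Z.
  H_2: rank ker ∂_2 − rank ∂_3 = (6 − 6) − 0 = 0, and there is no ∂_3, so H_2 ≅ 0.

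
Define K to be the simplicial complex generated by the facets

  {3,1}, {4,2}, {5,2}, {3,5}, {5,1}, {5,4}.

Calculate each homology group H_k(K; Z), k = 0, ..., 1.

H_0 = Z,  H_1 = Z^2.

Order the vertices as 1 < 2 < 3 < 4 < 5. Listing each simplex with vertices in this order, K has dimension 1 with simplices:

  0-simplices (5): [1], [2], [3], [4], [5]
  1-simplices (6): [1,3], [1,5], [2,4], [2,5], [3,5], [4,5]

Hence C_0 ≅ Z^5, C_1 ≅ Z^6.

∂_1: C_1 → C_0 maps an edge to its endpoints' difference, ∂[p,q] = q − p. For instance
  ∂[4,5] = [5] − [4].
This gives a 5×6 integer matrix of rank 4; reducing to Smith normal form yields diagonal entries (1,1,1,1).

From H_k ≅ ker(∂_k) / im(∂_{k+1}) we obtain:

  H_0: rank C_0 − rank ∂_1 = 5 − 4 = 1, and the invariant factors of ∂_1 are all 1, so H_0 ≅ Z.
  H_1: rank ker ∂_1 − rank ∂_2 = (6 − 4) − 0 = 2, and there is no ∂_2, so H_1 ≅ Z^2.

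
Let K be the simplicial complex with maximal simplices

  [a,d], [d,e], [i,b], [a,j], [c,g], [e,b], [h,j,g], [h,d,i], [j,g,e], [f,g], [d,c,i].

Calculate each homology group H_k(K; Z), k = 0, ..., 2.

H_0 ≅ Z,  H_1 ≅ Z^4,  H_2 = 0.

K has 10 vertices, 17 edges, 4 triangles.
rank ∂_0 = 0, rank ∂_1 = 9 ⇒ b_0 = 10 − 0 − 9 = 1; all invariant factors of ∂_1 are 1 so no torsion. So H_0 = Z.
rank ∂_1 = 9, rank ∂_2 = 4 ⇒ b_1 = 17 − 9 − 4 = 4; all invariant factors of ∂_2 are 1 so no torsion. So H_1 = Z^4.
rank ∂_2 = 4, rank ∂_3 = 0 ⇒ b_2 = 4 − 4 − 0 = 0. So H_2 = 0.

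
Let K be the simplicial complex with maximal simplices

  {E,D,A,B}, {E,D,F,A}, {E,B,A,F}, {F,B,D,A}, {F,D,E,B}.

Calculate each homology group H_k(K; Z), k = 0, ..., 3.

K has 5 vertices, 10 edges, 10 triangles, 5 3-simplices.
rank ∂_0 = 0, rank ∂_1 = 4 ⇒ b_0 = 5 − 0 − 4 = 1; all invariant factors of ∂_1 are 1 so no torsion. So H_0 = Z.
rank ∂_1 = 4, rank ∂_2 = 6 ⇒ b_1 = 10 − 4 − 6 = 0; all invariant factors of ∂_2 are 1 so no torsion. So H_1 = 0.
rank ∂_2 = 6, rank ∂_3 = 4 ⇒ b_2 = 10 − 6 − 4 = 0; all invariant factors of ∂_3 are 1 so no torsion. So H_2 = 0.
rank ∂_3 = 4, rank ∂_4 = 0 ⇒ b_3 = 5 − 4 − 0 = 1. So H_3 = Z.

H_0 ≅ Z,  H_1 = 0,  H_2 = 0,  H_3 ≅ Z.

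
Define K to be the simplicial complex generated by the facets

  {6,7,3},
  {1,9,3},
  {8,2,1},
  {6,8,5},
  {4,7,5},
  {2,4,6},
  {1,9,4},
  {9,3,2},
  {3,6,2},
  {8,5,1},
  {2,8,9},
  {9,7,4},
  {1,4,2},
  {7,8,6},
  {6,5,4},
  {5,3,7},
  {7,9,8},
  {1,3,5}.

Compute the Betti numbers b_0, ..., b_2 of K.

b_0 = 1, b_1 = 1, b_2 = 0.

K has 9 vertices, 27 edges, 18 triangles.
rank ∂_0 = 0, rank ∂_1 = 8 ⇒ b_0 = 9 − 0 − 8 = 1; all invariant factors of ∂_1 are 1 so no torsion. So H_0 ≅ Z.
rank ∂_1 = 8, rank ∂_2 = 18 ⇒ b_1 = 27 − 8 − 18 = 1; ∂_2 has invariant factor(s) [2] giving torsion. So H_1 ≅ Z ⊕ Z/2.
rank ∂_2 = 18, rank ∂_3 = 0 ⇒ b_2 = 18 − 18 − 0 = 0. So H_2 ≅ 0.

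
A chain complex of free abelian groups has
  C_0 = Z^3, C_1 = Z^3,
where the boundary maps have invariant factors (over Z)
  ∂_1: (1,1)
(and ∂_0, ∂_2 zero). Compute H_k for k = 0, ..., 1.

H_0 ≅ Z,  H_1 ≅ Z.

H_0: b_0 = 3 − 0 − 2 = 1; torsion from ∂_1 factors > 1: none. So H_0 ≅ Z.
H_1: b_1 = 3 − 2 − 0 = 1; torsion from ∂_2 factors > 1: none. So H_1 ≅ Z.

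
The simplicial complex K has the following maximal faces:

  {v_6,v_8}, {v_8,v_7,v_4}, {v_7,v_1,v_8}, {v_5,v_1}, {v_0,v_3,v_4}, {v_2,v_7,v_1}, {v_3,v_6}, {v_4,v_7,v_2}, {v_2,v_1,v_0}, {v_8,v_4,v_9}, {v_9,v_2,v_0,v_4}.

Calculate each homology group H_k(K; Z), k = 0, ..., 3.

We work with the vertex ordering v_0 < v_1 < v_2 < v_3 < v_4 < v_5 < v_6 < v_7 < v_8 < v_9. The simplices of K, each written with vertices in increasing order, are:

  0-simplices (10): [v_0], [v_1], [v_2], [v_3], [v_4], [v_5], [v_6], [v_7], [v_8], [v_9]
  1-simplices (20): (20 of them)
  2-simplices (11): (11 of them)
  3-simplices (1): [v_0,v_2,v_4,v_9]

Hence C_0 ≅ Z^10, C_1 ≅ Z^20, C_2 ≅ Z^11, C_3 ≅ Z^1.

∂_1: C_1 → C_0 sends each edge [p,q] (with p < q) to q − p. For instance
  ∂[v_1,v_2] = [v_2] − [v_1].
The 10×20 boundary matrix has rank 9 and Smith normal form diag(1,1,1,1,1,1,1,1,1).

The boundary map ∂_2: C_2 → C_1 maps a triangle to the signed sum of its edges. For instance
  ∂[v_0,v_2,v_9] = [v_2,v_9] − [v_0,v_9] + [v_0,v_2],
  ∂[v_0,v_4,v_9] = [v_4,v_9] − [v_0,v_9] + [v_0,v_4].
As a 20×11 matrix over Z this has rank 10, with invariant factors (1,1,1,1,1,1,1,1,1,1).

∂_3: C_3 → C_2 sends each 3-simplex σ to the alternating sum Σ_i (−1)^i (σ with its i-th vertex removed). For instance
  ∂[v_0,v_2,v_4,v_9] = [v_2,v_4,v_9] − [v_0,v_4,v_9] + [v_0,v_2,v_9] − [v_0,v_2,v_4].
The 11×1 boundary matrix has rank 1 and Smith normal form diag(1).

Now H_k = ker ∂_k / im ∂_{k+1}, so:

  H_0: rank C_0 − rank ∂_1 = 10 − 9 = 1, and the invariant factors of ∂_1 are all 1, so H_0 ≅ Z.
  H_1: rank ker ∂_1 − rank ∂_2 = (20 − 9) − 10 = 1, and the invariant factors of ∂_2 are all 1, so H_1 ≅ Z.
  H_2: rank ker ∂_2 − rank ∂_3 = (11 − 10) − 1 = 0, and the invariant factors of ∂_3 are all 1, so H_2 ≅ 0.
  H_3: rank ker ∂_3 − rank ∂_4 = (1 − 1) − 0 = 0, and there is no ∂_4, so H_3 ≅ 0.

H_0 ≅ Z,  H_1 ≅ Z,  H_2 = 0,  H_3 = 0.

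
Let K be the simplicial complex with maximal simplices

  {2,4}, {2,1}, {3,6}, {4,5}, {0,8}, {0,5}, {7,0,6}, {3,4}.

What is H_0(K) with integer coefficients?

H_0 = Z.

Fix the vertex order 0 < 1 < 2 < 3 < 4 < 5 < 6 < 7 < 8 and write every simplex with vertices in increasing order. Then dim K = 2 and the simplices of K are:

  0-simplices (9): [0], [1], [2], [3], [4], [5], [6], [7], [8]
  1-simplices (10): [0,5], [0,6], [0,7], [0,8], [1,2], [2,4], [3,4], [3,6], [4,5], [6,7]
  2-simplices (1): [0,6,7]

so the chain groups are C_0 ≅ Z^9, C_1 ≅ Z^10, C_2 ≅ Z^1.

∂_1: C_1 → C_0 maps an edge to its endpoints' difference, ∂[p,q] = q − p. For instance
  ∂[0,5] = [5] − [0].
The 9×10 boundary matrix has rank 8 and Smith normal form diag(1,1,1,1,1,1,1,1).

∂_2: C_2 → C_1 sends each 2-simplex [p,q,r] to [q,r] − [p,r] + [p,q]. For instance
  ∂[0,6,7] = [6,7] − [0,7] + [0,6].
The resulting 10×1 matrix has rank 1, and its Smith normal form has invariant factors (1).

Now H_k = ker ∂_k / im ∂_{k+1}, so:

  H_0: rank C_0 − rank ∂_1 = 9 − 8 = 1, and the invariant factors of ∂_1 are all 1, so H_0 ≅ Z.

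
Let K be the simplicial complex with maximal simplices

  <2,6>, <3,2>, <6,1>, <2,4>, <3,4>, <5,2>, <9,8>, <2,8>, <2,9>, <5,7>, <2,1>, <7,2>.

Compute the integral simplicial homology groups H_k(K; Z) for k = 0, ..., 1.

H_0 ≅ Z,  H_1 ≅ Z^4.

Fix the vertex order 1 < 2 < 3 < 4 < 5 < 6 < 7 < 8 < 9 and write every simplex with vertices in increasing order. Then dim K = 1 and the simplices of K are:

  0-simplices (9): [1], [2], [3], [4], [5], [6], [7], [8], [9]
  1-simplices (12): [1,2], [1,6], [2,3], [2,4], [2,5], [2,6], [2,7], [2,8], [2,9], [3,4], [5,7], [8,9]

Hence C_0 ≅ Z^9, C_1 ≅ Z^12.

∂_1: C_1 → C_0 is given by ∂[p,q] = [q] − [p]. For instance
  ∂[1,2] = [2] − [1].
As a 9×12 matrix over Z this has rank 8, with invariant factors (1,1,1,1,1,1,1,1).

From H_k ≅ ker(∂_k) / im(∂_{k+1}) we obtain:

  H_0: rank C_0 − rank ∂_1 = 9 − 8 = 1, and the invariant factors of ∂_1 are all 1, so H_0 = Z.
  H_1: rank ker ∂_1 − rank ∂_2 = (12 − 8) − 0 = 4, and there is no ∂_2, so H_1 = Z^4.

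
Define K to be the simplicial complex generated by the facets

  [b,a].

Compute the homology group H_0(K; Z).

H_0 = Z.

Order the vertices as a < b. Listing each simplex with vertices in this order, K has dimension 1 with simplices:

  0-simplices (2): a, b
  1-simplices (1): ab

so the chain groups are C_0 ≅ Z^2, C_1 ≅ Z^1.

Boundary ∂_1: C_1 → C_0 is given by ∂[p,q] = [q] − [p].
The 2×1 boundary matrix has rank 1 and Smith normal form diag(1).

Computing H_k = (kernel of ∂_k) / (image of ∂_{k+1}):

  H_0: rank C_0 − rank ∂_1 = 2 − 1 = 1, and the invariant factors of ∂_1 are all 1, so H_0 ≅ Z.

(K is a triangulation of the 1-simplex.)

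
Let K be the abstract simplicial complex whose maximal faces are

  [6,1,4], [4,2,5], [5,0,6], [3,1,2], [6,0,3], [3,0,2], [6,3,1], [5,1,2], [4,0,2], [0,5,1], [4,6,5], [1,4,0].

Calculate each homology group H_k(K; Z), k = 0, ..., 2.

H_0 ≅ Z,  H_1 ≅ Z/2,  H_2 = 0.

Take the total order 0 < 1 < 2 < 3 < 4 < 5 < 6 on the vertex set. Then K (dimension 2) consists of the simplices:

  0-simplices (7): [0], [1], [2], [3], [4], [5], [6]
  1-simplices (18): [0,1], [0,2], [0,3], [0,4], [0,5], [0,6], [1,2], [1,3], [1,4], [1,5], [1,6], [2,3], [2,4], [2,5], [3,6], [4,5], [4,6], [5,6]
  2-simplices (12): [0,1,4], [0,1,5], [0,2,3], [0,2,4], [0,3,6], [0,5,6], [1,2,3], [1,2,5], [1,3,6], [1,4,6], [2,4,5], [4,5,6]

giving chain groups C_0 ≅ Z^7, C_1 ≅ Z^18, C_2 ≅ Z^12.

The boundary map ∂_1: C_1 → C_0 is given by ∂[p,q] = [q] − [p]. For instance
  ∂[2,4] = [4] − [2].
As a 7×18 matrix over Z this has rank 6, with invariant factors (1,1,1,1,1,1).

The boundary map ∂_2: C_2 → C_1 sends each 2-simplex [p,q,r] to [q,r] − [p,r] + [p,q]. For instance
  ∂[1,4,6] = [4,6] − [1,6] + [1,4],
  ∂[0,2,4] = [2,4] − [0,4] + [0,2].
The 18×12 boundary matrix has rank 12 and Smith normal form diag(1,1,1,1,1,1,1,1,1,1,1,2).

Now H_k = ker ∂_k / im ∂_{k+1}, so:

  H_0: rank C_0 − rank ∂_1 = 7 − 6 = 1, and the invariant factors of ∂_1 are all 1, so H_0 ≅ Z.
  H_1: rank ker ∂_1 − rank ∂_2 = (18 − 6) − 12 = 0, and ∂_2 has invariant factor 2 > 1, so H_1 ≅ Z/2.
  H_2: rank ker ∂_2 − rank ∂_3 = (12 − 12) − 0 = 0, and there is no ∂_3, so H_2 ≅ 0.

As a check, the Euler characteristic is 7 − 18 + 12 = 1, which agrees with 1 − 0 + 0 = 1.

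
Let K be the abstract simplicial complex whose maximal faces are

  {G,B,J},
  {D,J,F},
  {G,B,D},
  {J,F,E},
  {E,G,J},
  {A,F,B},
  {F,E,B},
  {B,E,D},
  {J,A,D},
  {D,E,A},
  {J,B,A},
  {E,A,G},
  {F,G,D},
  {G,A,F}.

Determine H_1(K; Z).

H_1 ≅ Z^2.

Order the vertices as A < B < D < E < F < G < J. Listing each simplex with vertices in this order, K has dimension 2 with simplices:

  0-simplices (7): A, B, D, E, F, G, J
  1-simplices (21): AB, AD, AE, AF, AG, AJ, BD, BE, BF, BG, BJ, DE, DF, DG, DJ, EF, EG, EJ, FG, FJ, GJ
  2-simplices (14): ABF, ABJ, ADE, ADJ, AEG, AFG, BDE, BDG, BEF, BGJ, DFG, DFJ, EFJ, EGJ

Hence C_0 ≅ Z^7, C_1 ≅ Z^21, C_2 ≅ Z^14.

∂_1: C_1 → C_0 maps an edge to its endpoints' difference, ∂[p,q] = q − p.
The 7×21 boundary matrix has rank 6 and Smith normal form diag(1,1,1,1,1,1).

∂_2: C_2 → C_1 maps a triangle to the signed sum of its edges. For instance
  ∂ABJ = BJ − AJ + AB,
  ∂BDG = DG − BG + BD.
This gives a 21×14 integer matrix of rank 13; reducing to Smith normal form yields diagonal entries (1,1,1,1,1,1,1,1,1,1,1,1,1).

Computing H_k = (kernel of ∂_k) / (image of ∂_{k+1}):

  H_1: rank ker ∂_1 − rank ∂_2 = (21 − 6) − 13 = 2, and the invariant factors of ∂_2 are all 1, so H_1 ≅ Z^2.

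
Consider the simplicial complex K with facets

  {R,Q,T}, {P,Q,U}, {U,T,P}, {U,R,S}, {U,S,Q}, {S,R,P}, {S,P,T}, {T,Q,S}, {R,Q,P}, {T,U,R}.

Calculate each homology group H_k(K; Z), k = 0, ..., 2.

H_0 = Z,  H_1 = Z/2Z,  H_2 = 0.

Take the total order P < Q < R < S < T < U on the vertex set. Then K (dimension 2) consists of the simplices:

  0-simplices (6): P, Q, R, S, T, U
  1-simplices (15): PQ, PR, PS, PT, PU, QR, QS, QT, QU, RS, RT, RU, ST, SU, TU
  2-simplices (10): PQR, PQU, PRS, PST, PTU, QRT, QST, QSU, RSU, RTU

giving chain groups C_0 ≅ Z^6, C_1 ≅ Z^15, C_2 ≅ Z^10.

Boundary ∂_1: C_1 → C_0 maps an edge to its endpoints' difference, ∂[p,q] = q − p. For instance
  ∂PS = S − P.
This gives a 6×15 integer matrix of rank 5; reducing to Smith normal form yields diagonal entries (1,1,1,1,1).

∂_2: C_2 → C_1 sends each 2-simplex [p,q,r] to [q,r] − [p,r] + [p,q]. For instance
  ∂PQR = QR − PR + PQ,
  ∂PQU = QU − PU + PQ.
As a 15×10 matrix over Z this has rank 10, with invariant factors (1,1,1,1,1,1,1,1,1,2).

From H_k ≅ ker(∂_k) / im(∂_{k+1}) we obtain:

  H_0: rank C_0 − rank ∂_1 = 6 − 5 = 1, and the invariant factors of ∂_1 are all 1, so H_0 ≅ Z.
  H_1: rank ker ∂_1 − rank ∂_2 = (15 − 5) − 10 = 0, and ∂_2 has invariant factor 2 > 1, so H_1 ≅ Z/2Z.
  H_2: rank ker ∂_2 − rank ∂_3 = (10 − 10) − 0 = 0, and there is no ∂_3, so H_2 ≅ 0.

As a check, the Euler characteristic is 6 − 15 + 10 = 1, which agrees with 1 − 0 + 0 = 1.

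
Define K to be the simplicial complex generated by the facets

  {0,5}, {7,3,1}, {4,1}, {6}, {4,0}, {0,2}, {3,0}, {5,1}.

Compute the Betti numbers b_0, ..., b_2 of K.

b_0 = 2, b_1 = 2, b_2 = 0.

Take the total order 0 < 1 < 2 < 3 < 4 < 5 < 6 < 7 on the vertex set. Then K (dimension 2) consists of the simplices:

  0-simplices (8): [0], [1], [2], [3], [4], [5], [6], [7]
  1-simplices (9): [0,2], [0,3], [0,4], [0,5], [1,3], [1,4], [1,5], [1,7], [3,7]
  2-simplices (1): [1,3,7]

so the chain groups are C_0 ≅ Z^8, C_1 ≅ Z^9, C_2 ≅ Z^1.

∂_1: C_1 → C_0 sends each edge [p,q] (with p < q) to q − p. For instance
  ∂[0,3] = [3] − [0].
The resulting 8×9 matrix has rank 6, and its Smith normal form has invariant factors (1,1,1,1,1,1).

The boundary map ∂_2: C_2 → C_1 maps a triangle to the signed sum of its edges. For instance
  ∂[1,3,7] = [3,7] − [1,7] + [1,3].
The resulting 9×1 matrix has rank 1, and its Smith normal form has invariant factors (1).

Reading off H_k = ker ∂_k / im ∂_{k+1}:

  H_0: rank C_0 − rank ∂_1 = 8 − 6 = 2, and the invariant factors of ∂_1 are all 1, so H_0 ≅ Z^2.
  H_1: rank ker ∂_1 − rank ∂_2 = (9 − 6) − 1 = 2, and the invariant factors of ∂_2 are all 1, so H_1 ≅ Z^2.
  H_2: rank ker ∂_2 − rank ∂_3 = (1 − 1) − 0 = 0, and there is no ∂_3, so H_2 ≅ 0.

Hence the Betti numbers are b_0 = 2, b_1 = 2, b_2 = 0.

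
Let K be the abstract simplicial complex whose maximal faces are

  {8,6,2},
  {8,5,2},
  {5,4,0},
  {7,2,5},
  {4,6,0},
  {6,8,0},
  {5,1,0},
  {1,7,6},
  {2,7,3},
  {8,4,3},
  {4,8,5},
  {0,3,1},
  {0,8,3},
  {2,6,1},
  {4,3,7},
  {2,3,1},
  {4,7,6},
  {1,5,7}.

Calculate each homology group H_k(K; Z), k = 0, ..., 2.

H_0 ≅ Z,  H_1 ≅ Z ⊕ Z/2Z,  H_2 = 0.

We work with the vertex ordering 0 < 1 < 2 < 3 < 4 < 5 < 6 < 7 < 8. The simplices of K, each written with vertices in increasing order, are:

  0-simplices (9): [0], [1], [2], [3], [4], [5], [6], [7], [8]
  1-simplices (27): (27 of them)
  2-simplices (18): [0,1,3], [0,1,5], [0,3,8], [0,4,5], [0,4,6], [0,6,8], [1,2,3], [1,2,6], [1,5,7], [1,6,7], [2,3,7], [2,5,7], [2,5,8], [2,6,8], [3,4,7], [3,4,8], [4,5,8], [4,6,7]

so the chain groups are C_0 ≅ Z^9, C_1 ≅ Z^27, C_2 ≅ Z^18.

Boundary ∂_1: C_1 → C_0 maps an edge to its endpoints' difference, ∂[p,q] = q − p. For instance
  ∂[1,6] = [6] − [1].
The resulting 9×27 matrix has rank 8, and its Smith normal form has invariant factors (1,1,1,1,1,1,1,1).

Boundary ∂_2: C_2 → C_1 sends each 2-simplex [p,q,r] to [q,r] − [p,r] + [p,q]. For instance
  ∂[0,4,5] = [4,5] − [0,5] + [0,4],
  ∂[4,5,8] = [5,8] − [4,8] + [4,5].
The 27×18 boundary matrix has rank 18 and Smith normal form diag(1,1,1,1,1,1,1,1,1,1,1,1,1,1,1,1,1,2).

Computing H_k = (kernel of ∂_k) / (image of ∂_{k+1}):

  H_0: rank C_0 − rank ∂_1 = 9 − 8 = 1, and the invariant factors of ∂_1 are all 1, so H_0 = Z.
  H_1: rank ker ∂_1 − rank ∂_2 = (27 − 8) − 18 = 1, and ∂_2 has invariant factor 2 > 1, so H_1 = Z ⊕ Z/2Z.
  H_2: rank ker ∂_2 − rank ∂_3 = (18 − 18) − 0 = 0, and there is no ∂_3, so H_2 = 0.

As a check, the Euler characteristic is 9 − 27 + 18 = 0, which agrees with 1 − 1 + 0 = 0.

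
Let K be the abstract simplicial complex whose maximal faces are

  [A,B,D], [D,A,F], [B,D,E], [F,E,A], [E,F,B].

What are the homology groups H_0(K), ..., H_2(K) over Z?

H_0 = Z,  H_1 = Z,  H_2 = 0.

Fix the vertex order A < B < D < E < F and write every simplex with vertices in increasing order. Then dim K = 2 and the simplices of K are:

  0-simplices (5): A, B, D, E, F
  1-simplices (10): AB, AD, AE, AF, BD, BE, BF, DE, DF, EF
  2-simplices (5): ABD, ADF, AEF, BDE, BEF

giving chain groups C_0 ≅ Z^5, C_1 ≅ Z^10, C_2 ≅ Z^5.

∂_1: C_1 → C_0 is given by ∂[p,q] = [q] − [p].
This gives a 5×10 integer matrix of rank 4; reducing to Smith normal form yields diagonal entries (1,1,1,1).

∂_2: C_2 → C_1 sends each 2-simplex [p,q,r] to [q,r] − [p,r] + [p,q]. For instance
  ∂ADF = DF − AF + AD,
  ∂ABD = BD − AD + AB.
The 10×5 boundary matrix has rank 5 and Smith normal form diag(1,1,1,1,1).

Reading off H_k = ker ∂_k / im ∂_{k+1}:

  H_0: rank C_0 − rank ∂_1 = 5 − 4 = 1, and the invariant factors of ∂_1 are all 1, so H_0 ≅ Z.
  H_1: rank ker ∂_1 − rank ∂_2 = (10 − 4) − 5 = 1, and the invariant factors of ∂_2 are all 1, so H_1 ≅ Z.
  H_2: rank ker ∂_2 − rank ∂_3 = (5 − 5) − 0 = 0, and there is no ∂_3, so H_2 ≅ 0.

As a check, the Euler characteristic is 5 − 10 + 5 = 0, which agrees with 1 − 1 + 0 = 0.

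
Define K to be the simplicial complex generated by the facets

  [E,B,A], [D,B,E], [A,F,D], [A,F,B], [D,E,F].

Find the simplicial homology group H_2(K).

Fix the vertex order A < B < D < E < F and write every simplex with vertices in increasing order. Then dim K = 2 and the simplices of K are:

  0-simplices (5): A, B, D, E, F
  1-simplices (10): AB, AD, AE, AF, BD, BE, BF, DE, DF, EF
  2-simplices (5): ABE, ABF, ADF, BDE, DEF

giving chain groups C_0 ≅ Z^5, C_1 ≅ Z^10, C_2 ≅ Z^5.

∂_1: C_1 → C_0 is given by ∂[p,q] = [q] − [p]. For instance
  ∂BF = F − B.
The resulting 5×10 matrix has rank 4, and its Smith normal form has invariant factors (1,1,1,1).

The boundary map ∂_2: C_2 → C_1 maps a triangle to the signed sum of its edges. For instance
  ∂ADF = DF − AF + AD,
  ∂DEF = EF − DF + DE.
The resulting 10×5 matrix has rank 5, and its Smith normal form has invariant factors (1,1,1,1,1).

Computing H_k = (kernel of ∂_k) / (image of ∂_{k+1}):

  H_2: rank ker ∂_2 − rank ∂_3 = (5 − 5) − 0 = 0, and there is no ∂_3, so H_2 ≅ 0.

(K is a triangulation of the Möbius band.)

H_2 = 0.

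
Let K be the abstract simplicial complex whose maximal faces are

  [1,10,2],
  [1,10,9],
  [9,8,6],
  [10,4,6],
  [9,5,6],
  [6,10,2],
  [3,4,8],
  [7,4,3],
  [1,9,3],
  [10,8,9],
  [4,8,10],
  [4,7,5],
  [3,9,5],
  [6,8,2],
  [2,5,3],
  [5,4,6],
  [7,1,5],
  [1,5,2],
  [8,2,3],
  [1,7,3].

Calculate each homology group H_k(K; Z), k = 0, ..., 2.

Fix the vertex order 1 < 2 < 3 < 4 < 5 < 6 < 7 < 8 < 9 < 10 and write every simplex with vertices in increasing order. Then dim K = 2 and the simplices of K are:

  0-simplices (10): [1], [2], [3], [4], [5], [6], [7], [8], [9], [10]
  1-simplices (30): (30 of them)
  2-simplices (20): (20 of them)

Hence C_0 ≅ Z^10, C_1 ≅ Z^30, C_2 ≅ Z^20.

∂_1: C_1 → C_0 sends each edge [p,q] (with p < q) to q − p. For instance
  ∂[1,9] = [9] − [1].
As a 10×30 matrix over Z this has rank 9, with invariant factors (1,1,1,1,1,1,1,1,1).

Boundary ∂_2: C_2 → C_1 maps a triangle to the signed sum of its edges. For instance
  ∂[2,6,8] = [6,8] − [2,8] + [2,6],
  ∂[1,3,7] = [3,7] − [1,7] + [1,3].
The 30×20 boundary matrix has rank 20 and Smith normal form diag(1,1,1,1,1,1,1,1,1,1,1,1,1,1,1,1,1,1,1,2).

Computing H_k = (kernel of ∂_k) / (image of ∂_{k+1}):

  H_0: rank C_0 − rank ∂_1 = 10 − 9 = 1, and the invariant factors of ∂_1 are all 1, so H_0 ≅ Z.
  H_1: rank ker ∂_1 − rank ∂_2 = (30 − 9) − 20 = 1, and ∂_2 has invariant factor 2 > 1, so H_1 ≅ Z ⊕ Z/2.
  H_2: rank ker ∂_2 − rank ∂_3 = (20 − 20) − 0 = 0, and there is no ∂_3, so H_2 ≅ 0.

As a check, the Euler characteristic is 10 − 30 + 20 = 0, which agrees with 1 − 1 + 0 = 0.

H_0 = Z,  H_1 = Z ⊕ Z/2,  H_2 = 0.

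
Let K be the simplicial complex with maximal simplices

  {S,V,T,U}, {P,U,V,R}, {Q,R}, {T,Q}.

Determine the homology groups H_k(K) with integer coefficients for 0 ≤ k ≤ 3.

H_0 = Z,  H_1 = Z,  H_2 = 0,  H_3 = 0.

K has 7 vertices, 13 edges, 8 triangles, 2 3-simplices.
rank ∂_0 = 0, rank ∂_1 = 6 ⇒ b_0 = 7 − 0 − 6 = 1; all invariant factors of ∂_1 are 1 so no torsion. So H_0 ≅ Z.
rank ∂_1 = 6, rank ∂_2 = 6 ⇒ b_1 = 13 − 6 − 6 = 1; all invariant factors of ∂_2 are 1 so no torsion. So H_1 ≅ Z.
rank ∂_2 = 6, rank ∂_3 = 2 ⇒ b_2 = 8 − 6 − 2 = 0; all invariant factors of ∂_3 are 1 so no torsion. So H_2 ≅ 0.
rank ∂_3 = 2, rank ∂_4 = 0 ⇒ b_3 = 2 − 2 − 0 = 0. So H_3 ≅ 0.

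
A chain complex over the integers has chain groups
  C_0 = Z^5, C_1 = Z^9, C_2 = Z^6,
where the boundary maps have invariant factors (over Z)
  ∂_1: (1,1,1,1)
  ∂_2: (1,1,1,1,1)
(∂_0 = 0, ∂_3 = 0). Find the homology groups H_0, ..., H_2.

H_0 ≅ Z,  H_1 = 0,  H_2 ≅ Z.

H_0: b_0 = 5 − 0 − 4 = 1; torsion from ∂_1 factors > 1: none. So H_0 ≅ Z.
H_1: b_1 = 9 − 4 − 5 = 0; torsion from ∂_2 factors > 1: none. So H_1 ≅ 0.
H_2: b_2 = 6 − 5 − 0 = 1; torsion from ∂_3 factors > 1: none. So H_2 ≅ Z.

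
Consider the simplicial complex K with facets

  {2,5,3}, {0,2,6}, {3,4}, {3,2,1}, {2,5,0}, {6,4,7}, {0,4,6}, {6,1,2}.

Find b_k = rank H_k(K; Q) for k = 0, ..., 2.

K has 8 vertices, 15 edges, 7 triangles.
rank ∂_0 = 0, rank ∂_1 = 7 ⇒ b_0 = 8 − 0 − 7 = 1; all invariant factors of ∂_1 are 1 so no torsion. So H_0 = Z.
rank ∂_1 = 7, rank ∂_2 = 7 ⇒ b_1 = 15 − 7 − 7 = 1; all invariant factors of ∂_2 are 1 so no torsion. So H_1 = Z.
rank ∂_2 = 7, rank ∂_3 = 0 ⇒ b_2 = 7 − 7 − 0 = 0. So H_2 = 0.

b_0 = 1, b_1 = 1, b_2 = 0.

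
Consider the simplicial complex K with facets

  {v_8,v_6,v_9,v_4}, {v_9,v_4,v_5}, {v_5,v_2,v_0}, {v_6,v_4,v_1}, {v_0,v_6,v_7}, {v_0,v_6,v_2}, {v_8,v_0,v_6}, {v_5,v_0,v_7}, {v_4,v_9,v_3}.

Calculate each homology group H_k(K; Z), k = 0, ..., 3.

H_0 ≅ Z,  H_1 ≅ Z,  H_2 = 0,  H_3 = 0.

Order the vertices as v_0 < v_1 < v_2 < v_3 < v_4 < v_5 < v_6 < v_7 < v_8 < v_9. Listing each simplex with vertices in this order, K has dimension 3 with simplices:

  0-simplices (10): [v_0], [v_1], [v_2], [v_3], [v_4], [v_5], [v_6], [v_7], [v_8], [v_9]
  1-simplices (21): (21 of them)
  2-simplices (12): (12 of them)
  3-simplices (1): [v_4,v_6,v_8,v_9]

so the chain groups are C_0 ≅ Z^10, C_1 ≅ Z^21, C_2 ≅ Z^12, C_3 ≅ Z^1.

∂_1: C_1 → C_0 sends each edge [p,q] (with p < q) to q − p. For instance
  ∂[v_0,v_2] = [v_2] − [v_0].
The resulting 10×21 matrix has rank 9, and its Smith normal form has invariant factors (1,1,1,1,1,1,1,1,1).

The boundary map ∂_2: C_2 → C_1 maps a triangle to the signed sum of its edges. For instance
  ∂[v_0,v_5,v_7] = [v_5,v_7] − [v_0,v_7] + [v_0,v_5],
  ∂[v_3,v_4,v_9] = [v_4,v_9] − [v_3,v_9] + [v_3,v_4].
The 21×12 boundary matrix has rank 11 and Smith normal form diag(1,1,1,1,1,1,1,1,1,1,1).

∂_3: C_3 → C_2 sends each 3-simplex σ to the alternating sum Σ_i (−1)^i (σ with its i-th vertex removed). For instance
  ∂[v_4,v_6,v_8,v_9] = [v_6,v_8,v_9] − [v_4,v_8,v_9] + [v_4,v_6,v_9] − [v_4,v_6,v_8].
The 12×1 boundary matrix has rank 1 and Smith normal form diag(1).

From H_k ≅ ker(∂_k) / im(∂_{k+1}) we obtain:

  H_0: rank C_0 − rank ∂_1 = 10 − 9 = 1, and the invariant factors of ∂_1 are all 1, so H_0 = Z.
  H_1: rank ker ∂_1 − rank ∂_2 = (21 − 9) − 11 = 1, and the invariant factors of ∂_2 are all 1, so H_1 = Z.
  H_2: rank ker ∂_2 − rank ∂_3 = (12 − 11) − 1 = 0, and the invariant factors of ∂_3 are all 1, so H_2 = 0.
  H_3: rank ker ∂_3 − rank ∂_4 = (1 − 1) − 0 = 0, and there is no ∂_4, so H_3 = 0.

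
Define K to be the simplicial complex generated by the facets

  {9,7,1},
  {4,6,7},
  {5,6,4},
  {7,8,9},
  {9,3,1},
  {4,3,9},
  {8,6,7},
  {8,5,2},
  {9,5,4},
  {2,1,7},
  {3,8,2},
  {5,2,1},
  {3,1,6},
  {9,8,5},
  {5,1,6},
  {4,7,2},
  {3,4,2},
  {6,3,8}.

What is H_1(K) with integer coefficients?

Fix the vertex order 1 < 2 < 3 < 4 < 5 < 6 < 7 < 8 < 9 and write every simplex with vertices in increasing order. Then dim K = 2 and the simplices of K are:

  0-simplices (9): [1], [2], [3], [4], [5], [6], [7], [8], [9]
  1-simplices (27): (27 of them)
  2-simplices (18): [1,2,5], [1,2,7], [1,3,6], [1,3,9], [1,5,6], [1,7,9], [2,3,4], [2,3,8], [2,4,7], [2,5,8], [3,4,9], [3,6,8], [4,5,6], [4,5,9], [4,6,7], [5,8,9], [6,7,8], [7,8,9]

giving chain groups C_0 ≅ Z^9, C_1 ≅ Z^27, C_2 ≅ Z^18.

Boundary ∂_1: C_1 → C_0 maps an edge to its endpoints' difference, ∂[p,q] = q − p.
The 9×27 boundary matrix has rank 8 and Smith normal form diag(1,1,1,1,1,1,1,1).

The boundary map ∂_2: C_2 → C_1 sends each 2-simplex [p,q,r] to [q,r] − [p,r] + [p,q]. For instance
  ∂[4,5,6] = [5,6] − [4,6] + [4,5],
  ∂[5,8,9] = [8,9] − [5,9] + [5,8].
As a 27×18 matrix over Z this has rank 17, with invariant factors (1,1,1,1,1,1,1,1,1,1,1,1,1,1,1,1,1).

From H_k ≅ ker(∂_k) / im(∂_{k+1}) we obtain:

  H_1: rank ker ∂_1 − rank ∂_2 = (27 − 8) − 17 = 2, and the invariant factors of ∂_2 are all 1, so H_1 = Z^2.

(K is a triangulation of the torus T^2.)

H_1 = Z^2.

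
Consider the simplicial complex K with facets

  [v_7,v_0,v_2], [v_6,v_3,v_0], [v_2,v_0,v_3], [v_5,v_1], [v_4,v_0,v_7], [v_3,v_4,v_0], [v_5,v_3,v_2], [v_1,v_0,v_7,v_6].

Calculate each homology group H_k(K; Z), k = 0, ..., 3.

Take the total order v_0 < v_1 < v_2 < v_3 < v_4 < v_5 < v_6 < v_7 on the vertex set. Then K (dimension 3) consists of the simplices:

  0-simplices (8): [v_0], [v_1], [v_2], [v_3], [v_4], [v_5], [v_6], [v_7]
  1-simplices (17): (17 of them)
  2-simplices (10): [v_0,v_1,v_6], [v_0,v_1,v_7], [v_0,v_2,v_3], [v_0,v_2,v_7], [v_0,v_3,v_4], [v_0,v_3,v_6], [v_0,v_4,v_7], [v_0,v_6,v_7], [v_1,v_6,v_7], [v_2,v_3,v_5]
  3-simplices (1): [v_0,v_1,v_6,v_7]

Hence C_0 ≅ Z^8, C_1 ≅ Z^17, C_2 ≅ Z^10, C_3 ≅ Z^1.

Boundary ∂_1: C_1 → C_0 maps an edge to its endpoints' difference, ∂[p,q] = q − p. For instance
  ∂[v_2,v_7] = [v_7] − [v_2].
This gives a 8×17 integer matrix of rank 7; reducing to Smith normal form yields diagonal entries (1,1,1,1,1,1,1).

The boundary map ∂_2: C_2 → C_1 maps a triangle to the signed sum of its edges. For instance
  ∂[v_0,v_1,v_6] = [v_1,v_6] − [v_0,v_6] + [v_0,v_1],
  ∂[v_0,v_2,v_3] = [v_2,v_3] − [v_0,v_3] + [v_0,v_2].
As a 17×10 matrix over Z this has rank 9, with invariant factors (1,1,1,1,1,1,1,1,1).

The boundary map ∂_3: C_3 → C_2 sends each 3-simplex σ to the alternating sum Σ_i (−1)^i (σ with its i-th vertex removed). For instance
  ∂[v_0,v_1,v_6,v_7] = [v_1,v_6,v_7] − [v_0,v_6,v_7] + [v_0,v_1,v_7] − [v_0,v_1,v_6].
The 10×1 boundary matrix has rank 1 and Smith normal form diag(1).

From H_k ≅ ker(∂_k) / im(∂_{k+1}) we obtain:

  H_0: rank C_0 − rank ∂_1 = 8 − 7 = 1, and the invariant factors of ∂_1 are all 1, so H_0 = Z.
  H_1: rank ker ∂_1 − rank ∂_2 = (17 − 7) − 9 = 1, and the invariant factors of ∂_2 are all 1, so H_1 = Z.
  H_2: rank ker ∂_2 − rank ∂_3 = (10 − 9) − 1 = 0, and the invariant factors of ∂_3 are all 1, so H_2 = 0.
  H_3: rank ker ∂_3 − rank ∂_4 = (1 − 1) − 0 = 0, and there is no ∂_4, so H_3 = 0.

As a check, the Euler characteristic is 8 − 17 + 10 − 1 = 0, which agrees with 1 − 1 + 0 − 0 = 0.

H_0 = Z,  H_1 = Z,  H_2 = 0,  H_3 = 0.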